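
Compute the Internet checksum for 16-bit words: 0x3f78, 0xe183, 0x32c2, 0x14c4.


Sum all words (with carry folding):
+ 0x3f78 = 0x3f78
+ 0xe183 = 0x20fc
+ 0x32c2 = 0x53be
+ 0x14c4 = 0x6882
One's complement: ~0x6882
Checksum = 0x977d


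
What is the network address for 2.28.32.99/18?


IP:   00000010.00011100.00100000.01100011
Mask: 11111111.11111111.11000000.00000000
AND operation:
Net:  00000010.00011100.00000000.00000000
Network: 2.28.0.0/18


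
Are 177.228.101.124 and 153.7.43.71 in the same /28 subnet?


Mask: 255.255.255.240
177.228.101.124 AND mask = 177.228.101.112
153.7.43.71 AND mask = 153.7.43.64
No, different subnets (177.228.101.112 vs 153.7.43.64)


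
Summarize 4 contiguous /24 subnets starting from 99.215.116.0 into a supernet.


Original prefix: /24
Number of subnets: 4 = 2^2
New prefix = 24 - 2 = 22
Supernet: 99.215.116.0/22


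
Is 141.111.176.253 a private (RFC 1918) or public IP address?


RFC 1918 private ranges:
  10.0.0.0/8 (10.0.0.0 - 10.255.255.255)
  172.16.0.0/12 (172.16.0.0 - 172.31.255.255)
  192.168.0.0/16 (192.168.0.0 - 192.168.255.255)
Public (not in any RFC 1918 range)


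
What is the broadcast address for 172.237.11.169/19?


Network: 172.237.0.0/19
Host bits = 13
Set all host bits to 1:
Broadcast: 172.237.31.255


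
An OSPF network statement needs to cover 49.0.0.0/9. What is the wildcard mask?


Subnet mask: 255.128.0.0
Wildcard = 255.255.255.255 - subnet mask
255 - 255 = 0
255 - 128 = 127
255 - 0 = 255
255 - 0 = 255
Wildcard: 0.127.255.255


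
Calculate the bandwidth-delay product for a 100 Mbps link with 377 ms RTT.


BDP = bandwidth * RTT
= 100 Mbps * 377 ms
= 100 * 1e6 * 377 / 1000 bits
= 37700000 bits
= 4712500 bytes
= 4602.0508 KB
BDP = 37700000 bits (4712500 bytes)


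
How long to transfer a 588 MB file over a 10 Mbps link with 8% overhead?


Effective throughput = 10 * (1 - 8/100) = 9.2 Mbps
File size in Mb = 588 * 8 = 4704 Mb
Time = 4704 / 9.2
Time = 511.3043 seconds


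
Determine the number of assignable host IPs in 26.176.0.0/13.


Host bits = 32 - 13 = 19
Total addresses = 2^19 = 524288
Usable = total - 2 (network and broadcast)
Usable hosts: 524286


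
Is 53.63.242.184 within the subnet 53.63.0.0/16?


Subnet network: 53.63.0.0
Test IP AND mask: 53.63.0.0
Yes, 53.63.242.184 is in 53.63.0.0/16


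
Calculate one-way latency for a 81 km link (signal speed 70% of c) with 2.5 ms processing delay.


Speed = 0.7 * 3e5 km/s = 210000 km/s
Propagation delay = 81 / 210000 = 0.0004 s = 0.3857 ms
Processing delay = 2.5 ms
Total one-way latency = 2.8857 ms


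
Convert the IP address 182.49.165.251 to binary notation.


182 = 10110110
49 = 00110001
165 = 10100101
251 = 11111011
Binary: 10110110.00110001.10100101.11111011


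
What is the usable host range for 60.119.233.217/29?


Network: 60.119.233.216
Broadcast: 60.119.233.223
First usable = network + 1
Last usable = broadcast - 1
Range: 60.119.233.217 to 60.119.233.222


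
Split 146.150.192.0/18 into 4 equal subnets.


New prefix = 18 + 2 = 20
Each subnet has 4096 addresses
  146.150.192.0/20
  146.150.208.0/20
  146.150.224.0/20
  146.150.240.0/20
Subnets: 146.150.192.0/20, 146.150.208.0/20, 146.150.224.0/20, 146.150.240.0/20


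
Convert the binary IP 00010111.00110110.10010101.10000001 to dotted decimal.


00010111 = 23
00110110 = 54
10010101 = 149
10000001 = 129
IP: 23.54.149.129


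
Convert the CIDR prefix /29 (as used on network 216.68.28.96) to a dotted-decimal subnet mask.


/29 means 29 network bits, 3 host bits
Binary: 11111111111111111111111111111000
Mask: 255.255.255.248


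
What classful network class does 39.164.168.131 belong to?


First octet: 39
Binary: 00100111
0xxxxxxx -> Class A (1-126)
Class A, default mask 255.0.0.0 (/8)


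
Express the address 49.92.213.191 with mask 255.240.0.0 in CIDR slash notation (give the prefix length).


Binary: 11111111.11110000.00000000.00000000
Count leading 1s
Prefix: /12


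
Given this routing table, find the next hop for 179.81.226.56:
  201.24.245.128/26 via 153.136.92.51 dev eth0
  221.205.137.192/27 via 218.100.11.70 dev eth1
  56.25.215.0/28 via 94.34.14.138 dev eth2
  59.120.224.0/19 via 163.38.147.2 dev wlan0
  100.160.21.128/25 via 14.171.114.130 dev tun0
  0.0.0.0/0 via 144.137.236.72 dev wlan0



Longest prefix match for 179.81.226.56:
  /26 201.24.245.128: no
  /27 221.205.137.192: no
  /28 56.25.215.0: no
  /19 59.120.224.0: no
  /25 100.160.21.128: no
  /0 0.0.0.0: MATCH
Selected: next-hop 144.137.236.72 via wlan0 (matched /0)


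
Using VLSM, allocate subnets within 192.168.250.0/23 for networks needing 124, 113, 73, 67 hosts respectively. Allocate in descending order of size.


124 hosts -> /25 (126 usable): 192.168.250.0/25
113 hosts -> /25 (126 usable): 192.168.250.128/25
73 hosts -> /25 (126 usable): 192.168.251.0/25
67 hosts -> /25 (126 usable): 192.168.251.128/25
Allocation: 192.168.250.0/25 (124 hosts, 126 usable); 192.168.250.128/25 (113 hosts, 126 usable); 192.168.251.0/25 (73 hosts, 126 usable); 192.168.251.128/25 (67 hosts, 126 usable)


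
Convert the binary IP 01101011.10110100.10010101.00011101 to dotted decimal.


01101011 = 107
10110100 = 180
10010101 = 149
00011101 = 29
IP: 107.180.149.29


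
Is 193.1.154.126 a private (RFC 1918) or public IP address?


RFC 1918 private ranges:
  10.0.0.0/8 (10.0.0.0 - 10.255.255.255)
  172.16.0.0/12 (172.16.0.0 - 172.31.255.255)
  192.168.0.0/16 (192.168.0.0 - 192.168.255.255)
Public (not in any RFC 1918 range)


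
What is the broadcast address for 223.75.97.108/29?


Network: 223.75.97.104/29
Host bits = 3
Set all host bits to 1:
Broadcast: 223.75.97.111


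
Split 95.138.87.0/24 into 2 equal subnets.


New prefix = 24 + 1 = 25
Each subnet has 128 addresses
  95.138.87.0/25
  95.138.87.128/25
Subnets: 95.138.87.0/25, 95.138.87.128/25


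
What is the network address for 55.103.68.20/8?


IP:   00110111.01100111.01000100.00010100
Mask: 11111111.00000000.00000000.00000000
AND operation:
Net:  00110111.00000000.00000000.00000000
Network: 55.0.0.0/8


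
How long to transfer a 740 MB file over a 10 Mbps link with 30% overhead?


Effective throughput = 10 * (1 - 30/100) = 7 Mbps
File size in Mb = 740 * 8 = 5920 Mb
Time = 5920 / 7
Time = 845.7143 seconds


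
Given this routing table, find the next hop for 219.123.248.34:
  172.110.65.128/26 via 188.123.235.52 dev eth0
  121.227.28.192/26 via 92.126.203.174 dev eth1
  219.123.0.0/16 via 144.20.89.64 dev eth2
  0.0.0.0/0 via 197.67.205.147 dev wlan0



Longest prefix match for 219.123.248.34:
  /26 172.110.65.128: no
  /26 121.227.28.192: no
  /16 219.123.0.0: MATCH
  /0 0.0.0.0: MATCH
Selected: next-hop 144.20.89.64 via eth2 (matched /16)


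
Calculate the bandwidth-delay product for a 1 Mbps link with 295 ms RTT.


BDP = bandwidth * RTT
= 1 Mbps * 295 ms
= 1 * 1e6 * 295 / 1000 bits
= 295000 bits
= 36875 bytes
= 36.0107 KB
BDP = 295000 bits (36875 bytes)


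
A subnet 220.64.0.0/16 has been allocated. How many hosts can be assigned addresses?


Host bits = 32 - 16 = 16
Total addresses = 2^16 = 65536
Usable = total - 2 (network and broadcast)
Usable hosts: 65534


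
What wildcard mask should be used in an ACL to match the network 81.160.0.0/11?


Subnet mask: 255.224.0.0
Wildcard = 255.255.255.255 - subnet mask
255 - 255 = 0
255 - 224 = 31
255 - 0 = 255
255 - 0 = 255
Wildcard: 0.31.255.255


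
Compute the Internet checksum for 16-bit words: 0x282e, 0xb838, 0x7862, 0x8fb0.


Sum all words (with carry folding):
+ 0x282e = 0x282e
+ 0xb838 = 0xe066
+ 0x7862 = 0x58c9
+ 0x8fb0 = 0xe879
One's complement: ~0xe879
Checksum = 0x1786


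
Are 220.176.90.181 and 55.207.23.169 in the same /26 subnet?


Mask: 255.255.255.192
220.176.90.181 AND mask = 220.176.90.128
55.207.23.169 AND mask = 55.207.23.128
No, different subnets (220.176.90.128 vs 55.207.23.128)


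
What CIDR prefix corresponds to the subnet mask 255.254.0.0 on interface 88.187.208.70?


Binary: 11111111.11111110.00000000.00000000
Count leading 1s
Prefix: /15


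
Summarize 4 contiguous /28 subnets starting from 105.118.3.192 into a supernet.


Original prefix: /28
Number of subnets: 4 = 2^2
New prefix = 28 - 2 = 26
Supernet: 105.118.3.192/26


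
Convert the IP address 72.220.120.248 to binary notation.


72 = 01001000
220 = 11011100
120 = 01111000
248 = 11111000
Binary: 01001000.11011100.01111000.11111000


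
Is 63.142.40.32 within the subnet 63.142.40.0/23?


Subnet network: 63.142.40.0
Test IP AND mask: 63.142.40.0
Yes, 63.142.40.32 is in 63.142.40.0/23


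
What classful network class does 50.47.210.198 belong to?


First octet: 50
Binary: 00110010
0xxxxxxx -> Class A (1-126)
Class A, default mask 255.0.0.0 (/8)


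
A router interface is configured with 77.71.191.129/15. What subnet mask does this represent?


/15 means 15 network bits, 17 host bits
Binary: 11111111111111100000000000000000
Mask: 255.254.0.0


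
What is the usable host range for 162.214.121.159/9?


Network: 162.128.0.0
Broadcast: 162.255.255.255
First usable = network + 1
Last usable = broadcast - 1
Range: 162.128.0.1 to 162.255.255.254


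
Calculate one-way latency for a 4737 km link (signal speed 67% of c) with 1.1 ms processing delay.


Speed = 0.67 * 3e5 km/s = 201000 km/s
Propagation delay = 4737 / 201000 = 0.0236 s = 23.5672 ms
Processing delay = 1.1 ms
Total one-way latency = 24.6672 ms


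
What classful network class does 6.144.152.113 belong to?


First octet: 6
Binary: 00000110
0xxxxxxx -> Class A (1-126)
Class A, default mask 255.0.0.0 (/8)


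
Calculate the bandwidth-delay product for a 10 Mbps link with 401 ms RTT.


BDP = bandwidth * RTT
= 10 Mbps * 401 ms
= 10 * 1e6 * 401 / 1000 bits
= 4010000 bits
= 501250 bytes
= 489.502 KB
BDP = 4010000 bits (501250 bytes)


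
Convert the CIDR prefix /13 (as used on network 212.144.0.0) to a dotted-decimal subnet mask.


/13 means 13 network bits, 19 host bits
Binary: 11111111111110000000000000000000
Mask: 255.248.0.0


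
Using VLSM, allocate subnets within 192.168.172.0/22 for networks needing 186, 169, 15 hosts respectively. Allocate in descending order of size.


186 hosts -> /24 (254 usable): 192.168.172.0/24
169 hosts -> /24 (254 usable): 192.168.173.0/24
15 hosts -> /27 (30 usable): 192.168.174.0/27
Allocation: 192.168.172.0/24 (186 hosts, 254 usable); 192.168.173.0/24 (169 hosts, 254 usable); 192.168.174.0/27 (15 hosts, 30 usable)


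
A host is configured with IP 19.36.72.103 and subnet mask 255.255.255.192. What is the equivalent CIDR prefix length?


Binary: 11111111.11111111.11111111.11000000
Count leading 1s
Prefix: /26


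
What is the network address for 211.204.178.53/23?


IP:   11010011.11001100.10110010.00110101
Mask: 11111111.11111111.11111110.00000000
AND operation:
Net:  11010011.11001100.10110010.00000000
Network: 211.204.178.0/23


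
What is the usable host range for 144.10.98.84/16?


Network: 144.10.0.0
Broadcast: 144.10.255.255
First usable = network + 1
Last usable = broadcast - 1
Range: 144.10.0.1 to 144.10.255.254


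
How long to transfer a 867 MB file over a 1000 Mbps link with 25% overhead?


Effective throughput = 1000 * (1 - 25/100) = 750 Mbps
File size in Mb = 867 * 8 = 6936 Mb
Time = 6936 / 750
Time = 9.248 seconds


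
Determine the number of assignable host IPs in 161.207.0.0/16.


Host bits = 32 - 16 = 16
Total addresses = 2^16 = 65536
Usable = total - 2 (network and broadcast)
Usable hosts: 65534


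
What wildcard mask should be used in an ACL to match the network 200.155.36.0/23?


Subnet mask: 255.255.254.0
Wildcard = 255.255.255.255 - subnet mask
255 - 255 = 0
255 - 255 = 0
255 - 254 = 1
255 - 0 = 255
Wildcard: 0.0.1.255


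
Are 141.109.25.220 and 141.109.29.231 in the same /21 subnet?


Mask: 255.255.248.0
141.109.25.220 AND mask = 141.109.24.0
141.109.29.231 AND mask = 141.109.24.0
Yes, same subnet (141.109.24.0)


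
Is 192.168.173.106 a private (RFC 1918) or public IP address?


RFC 1918 private ranges:
  10.0.0.0/8 (10.0.0.0 - 10.255.255.255)
  172.16.0.0/12 (172.16.0.0 - 172.31.255.255)
  192.168.0.0/16 (192.168.0.0 - 192.168.255.255)
Private (in 192.168.0.0/16)


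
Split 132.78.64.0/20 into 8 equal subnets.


New prefix = 20 + 3 = 23
Each subnet has 512 addresses
  132.78.64.0/23
  132.78.66.0/23
  132.78.68.0/23
  132.78.70.0/23
  132.78.72.0/23
  132.78.74.0/23
  132.78.76.0/23
  132.78.78.0/23
Subnets: 132.78.64.0/23, 132.78.66.0/23, 132.78.68.0/23, 132.78.70.0/23, 132.78.72.0/23, 132.78.74.0/23, 132.78.76.0/23, 132.78.78.0/23


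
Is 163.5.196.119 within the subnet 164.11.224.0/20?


Subnet network: 164.11.224.0
Test IP AND mask: 163.5.192.0
No, 163.5.196.119 is not in 164.11.224.0/20


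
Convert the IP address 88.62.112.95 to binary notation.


88 = 01011000
62 = 00111110
112 = 01110000
95 = 01011111
Binary: 01011000.00111110.01110000.01011111


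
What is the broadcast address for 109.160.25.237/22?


Network: 109.160.24.0/22
Host bits = 10
Set all host bits to 1:
Broadcast: 109.160.27.255


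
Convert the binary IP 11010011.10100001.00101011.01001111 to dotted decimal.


11010011 = 211
10100001 = 161
00101011 = 43
01001111 = 79
IP: 211.161.43.79


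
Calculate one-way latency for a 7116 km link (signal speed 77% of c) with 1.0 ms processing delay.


Speed = 0.77 * 3e5 km/s = 231000 km/s
Propagation delay = 7116 / 231000 = 0.0308 s = 30.8052 ms
Processing delay = 1.0 ms
Total one-way latency = 31.8052 ms


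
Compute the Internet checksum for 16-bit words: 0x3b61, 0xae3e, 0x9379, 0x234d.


Sum all words (with carry folding):
+ 0x3b61 = 0x3b61
+ 0xae3e = 0xe99f
+ 0x9379 = 0x7d19
+ 0x234d = 0xa066
One's complement: ~0xa066
Checksum = 0x5f99


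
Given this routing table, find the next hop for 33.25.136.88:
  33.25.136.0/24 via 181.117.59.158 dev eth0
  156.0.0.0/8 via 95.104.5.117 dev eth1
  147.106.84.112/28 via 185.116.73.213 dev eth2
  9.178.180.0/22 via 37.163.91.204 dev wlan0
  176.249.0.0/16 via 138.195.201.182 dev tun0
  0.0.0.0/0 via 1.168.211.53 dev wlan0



Longest prefix match for 33.25.136.88:
  /24 33.25.136.0: MATCH
  /8 156.0.0.0: no
  /28 147.106.84.112: no
  /22 9.178.180.0: no
  /16 176.249.0.0: no
  /0 0.0.0.0: MATCH
Selected: next-hop 181.117.59.158 via eth0 (matched /24)


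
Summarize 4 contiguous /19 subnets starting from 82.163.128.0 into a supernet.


Original prefix: /19
Number of subnets: 4 = 2^2
New prefix = 19 - 2 = 17
Supernet: 82.163.128.0/17


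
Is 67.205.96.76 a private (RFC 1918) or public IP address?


RFC 1918 private ranges:
  10.0.0.0/8 (10.0.0.0 - 10.255.255.255)
  172.16.0.0/12 (172.16.0.0 - 172.31.255.255)
  192.168.0.0/16 (192.168.0.0 - 192.168.255.255)
Public (not in any RFC 1918 range)


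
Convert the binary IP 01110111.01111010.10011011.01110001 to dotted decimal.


01110111 = 119
01111010 = 122
10011011 = 155
01110001 = 113
IP: 119.122.155.113


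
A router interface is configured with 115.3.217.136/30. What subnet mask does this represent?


/30 means 30 network bits, 2 host bits
Binary: 11111111111111111111111111111100
Mask: 255.255.255.252


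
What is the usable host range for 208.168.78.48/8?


Network: 208.0.0.0
Broadcast: 208.255.255.255
First usable = network + 1
Last usable = broadcast - 1
Range: 208.0.0.1 to 208.255.255.254


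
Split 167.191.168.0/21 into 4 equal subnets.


New prefix = 21 + 2 = 23
Each subnet has 512 addresses
  167.191.168.0/23
  167.191.170.0/23
  167.191.172.0/23
  167.191.174.0/23
Subnets: 167.191.168.0/23, 167.191.170.0/23, 167.191.172.0/23, 167.191.174.0/23


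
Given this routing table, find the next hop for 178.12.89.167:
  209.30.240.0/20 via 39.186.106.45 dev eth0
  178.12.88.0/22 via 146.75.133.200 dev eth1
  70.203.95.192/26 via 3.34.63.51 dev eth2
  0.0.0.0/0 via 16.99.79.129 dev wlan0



Longest prefix match for 178.12.89.167:
  /20 209.30.240.0: no
  /22 178.12.88.0: MATCH
  /26 70.203.95.192: no
  /0 0.0.0.0: MATCH
Selected: next-hop 146.75.133.200 via eth1 (matched /22)


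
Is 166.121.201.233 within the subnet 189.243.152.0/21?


Subnet network: 189.243.152.0
Test IP AND mask: 166.121.200.0
No, 166.121.201.233 is not in 189.243.152.0/21


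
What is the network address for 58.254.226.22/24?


IP:   00111010.11111110.11100010.00010110
Mask: 11111111.11111111.11111111.00000000
AND operation:
Net:  00111010.11111110.11100010.00000000
Network: 58.254.226.0/24


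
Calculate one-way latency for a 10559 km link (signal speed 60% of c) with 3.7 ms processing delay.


Speed = 0.6 * 3e5 km/s = 180000 km/s
Propagation delay = 10559 / 180000 = 0.0587 s = 58.6611 ms
Processing delay = 3.7 ms
Total one-way latency = 62.3611 ms


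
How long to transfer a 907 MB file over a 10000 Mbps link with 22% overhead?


Effective throughput = 10000 * (1 - 22/100) = 7800 Mbps
File size in Mb = 907 * 8 = 7256 Mb
Time = 7256 / 7800
Time = 0.9303 seconds


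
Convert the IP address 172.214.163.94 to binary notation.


172 = 10101100
214 = 11010110
163 = 10100011
94 = 01011110
Binary: 10101100.11010110.10100011.01011110


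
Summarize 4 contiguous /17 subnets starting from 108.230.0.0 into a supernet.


Original prefix: /17
Number of subnets: 4 = 2^2
New prefix = 17 - 2 = 15
Supernet: 108.230.0.0/15


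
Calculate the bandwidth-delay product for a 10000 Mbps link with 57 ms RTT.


BDP = bandwidth * RTT
= 10000 Mbps * 57 ms
= 10000 * 1e6 * 57 / 1000 bits
= 570000000 bits
= 71250000 bytes
= 69580.0781 KB
BDP = 570000000 bits (71250000 bytes)


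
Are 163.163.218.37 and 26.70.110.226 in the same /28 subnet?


Mask: 255.255.255.240
163.163.218.37 AND mask = 163.163.218.32
26.70.110.226 AND mask = 26.70.110.224
No, different subnets (163.163.218.32 vs 26.70.110.224)


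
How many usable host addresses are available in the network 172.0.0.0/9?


Host bits = 32 - 9 = 23
Total addresses = 2^23 = 8388608
Usable = total - 2 (network and broadcast)
Usable hosts: 8388606


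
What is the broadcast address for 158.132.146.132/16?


Network: 158.132.0.0/16
Host bits = 16
Set all host bits to 1:
Broadcast: 158.132.255.255


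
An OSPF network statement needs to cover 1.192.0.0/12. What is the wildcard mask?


Subnet mask: 255.240.0.0
Wildcard = 255.255.255.255 - subnet mask
255 - 255 = 0
255 - 240 = 15
255 - 0 = 255
255 - 0 = 255
Wildcard: 0.15.255.255


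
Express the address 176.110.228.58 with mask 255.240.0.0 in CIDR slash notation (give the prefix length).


Binary: 11111111.11110000.00000000.00000000
Count leading 1s
Prefix: /12


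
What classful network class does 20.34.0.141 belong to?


First octet: 20
Binary: 00010100
0xxxxxxx -> Class A (1-126)
Class A, default mask 255.0.0.0 (/8)


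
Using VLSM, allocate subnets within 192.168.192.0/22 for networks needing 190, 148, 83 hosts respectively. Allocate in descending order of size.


190 hosts -> /24 (254 usable): 192.168.192.0/24
148 hosts -> /24 (254 usable): 192.168.193.0/24
83 hosts -> /25 (126 usable): 192.168.194.0/25
Allocation: 192.168.192.0/24 (190 hosts, 254 usable); 192.168.193.0/24 (148 hosts, 254 usable); 192.168.194.0/25 (83 hosts, 126 usable)


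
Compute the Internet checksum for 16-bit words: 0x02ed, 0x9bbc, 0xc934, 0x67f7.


Sum all words (with carry folding):
+ 0x02ed = 0x02ed
+ 0x9bbc = 0x9ea9
+ 0xc934 = 0x67de
+ 0x67f7 = 0xcfd5
One's complement: ~0xcfd5
Checksum = 0x302a


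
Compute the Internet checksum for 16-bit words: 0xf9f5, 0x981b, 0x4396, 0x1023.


Sum all words (with carry folding):
+ 0xf9f5 = 0xf9f5
+ 0x981b = 0x9211
+ 0x4396 = 0xd5a7
+ 0x1023 = 0xe5ca
One's complement: ~0xe5ca
Checksum = 0x1a35


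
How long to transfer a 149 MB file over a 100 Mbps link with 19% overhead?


Effective throughput = 100 * (1 - 19/100) = 81 Mbps
File size in Mb = 149 * 8 = 1192 Mb
Time = 1192 / 81
Time = 14.716 seconds


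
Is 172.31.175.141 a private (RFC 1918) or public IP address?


RFC 1918 private ranges:
  10.0.0.0/8 (10.0.0.0 - 10.255.255.255)
  172.16.0.0/12 (172.16.0.0 - 172.31.255.255)
  192.168.0.0/16 (192.168.0.0 - 192.168.255.255)
Private (in 172.16.0.0/12)


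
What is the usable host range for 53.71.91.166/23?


Network: 53.71.90.0
Broadcast: 53.71.91.255
First usable = network + 1
Last usable = broadcast - 1
Range: 53.71.90.1 to 53.71.91.254


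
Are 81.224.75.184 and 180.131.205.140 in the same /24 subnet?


Mask: 255.255.255.0
81.224.75.184 AND mask = 81.224.75.0
180.131.205.140 AND mask = 180.131.205.0
No, different subnets (81.224.75.0 vs 180.131.205.0)


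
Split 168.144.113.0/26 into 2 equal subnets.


New prefix = 26 + 1 = 27
Each subnet has 32 addresses
  168.144.113.0/27
  168.144.113.32/27
Subnets: 168.144.113.0/27, 168.144.113.32/27


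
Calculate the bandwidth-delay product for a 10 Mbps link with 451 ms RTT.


BDP = bandwidth * RTT
= 10 Mbps * 451 ms
= 10 * 1e6 * 451 / 1000 bits
= 4510000 bits
= 563750 bytes
= 550.5371 KB
BDP = 4510000 bits (563750 bytes)


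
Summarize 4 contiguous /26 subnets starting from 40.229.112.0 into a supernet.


Original prefix: /26
Number of subnets: 4 = 2^2
New prefix = 26 - 2 = 24
Supernet: 40.229.112.0/24


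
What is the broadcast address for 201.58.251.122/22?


Network: 201.58.248.0/22
Host bits = 10
Set all host bits to 1:
Broadcast: 201.58.251.255


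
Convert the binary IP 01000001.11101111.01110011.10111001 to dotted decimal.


01000001 = 65
11101111 = 239
01110011 = 115
10111001 = 185
IP: 65.239.115.185


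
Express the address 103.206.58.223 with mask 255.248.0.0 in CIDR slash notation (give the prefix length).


Binary: 11111111.11111000.00000000.00000000
Count leading 1s
Prefix: /13


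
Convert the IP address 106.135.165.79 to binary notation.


106 = 01101010
135 = 10000111
165 = 10100101
79 = 01001111
Binary: 01101010.10000111.10100101.01001111


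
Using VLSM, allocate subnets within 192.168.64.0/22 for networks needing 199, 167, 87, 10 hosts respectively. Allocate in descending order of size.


199 hosts -> /24 (254 usable): 192.168.64.0/24
167 hosts -> /24 (254 usable): 192.168.65.0/24
87 hosts -> /25 (126 usable): 192.168.66.0/25
10 hosts -> /28 (14 usable): 192.168.66.128/28
Allocation: 192.168.64.0/24 (199 hosts, 254 usable); 192.168.65.0/24 (167 hosts, 254 usable); 192.168.66.0/25 (87 hosts, 126 usable); 192.168.66.128/28 (10 hosts, 14 usable)


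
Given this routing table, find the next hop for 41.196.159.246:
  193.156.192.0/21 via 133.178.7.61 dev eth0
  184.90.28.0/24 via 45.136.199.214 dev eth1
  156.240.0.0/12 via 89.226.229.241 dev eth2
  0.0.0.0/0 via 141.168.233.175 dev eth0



Longest prefix match for 41.196.159.246:
  /21 193.156.192.0: no
  /24 184.90.28.0: no
  /12 156.240.0.0: no
  /0 0.0.0.0: MATCH
Selected: next-hop 141.168.233.175 via eth0 (matched /0)


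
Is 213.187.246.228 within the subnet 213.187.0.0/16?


Subnet network: 213.187.0.0
Test IP AND mask: 213.187.0.0
Yes, 213.187.246.228 is in 213.187.0.0/16


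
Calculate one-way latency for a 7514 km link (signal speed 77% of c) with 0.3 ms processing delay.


Speed = 0.77 * 3e5 km/s = 231000 km/s
Propagation delay = 7514 / 231000 = 0.0325 s = 32.5281 ms
Processing delay = 0.3 ms
Total one-way latency = 32.8281 ms


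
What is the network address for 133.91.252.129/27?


IP:   10000101.01011011.11111100.10000001
Mask: 11111111.11111111.11111111.11100000
AND operation:
Net:  10000101.01011011.11111100.10000000
Network: 133.91.252.128/27


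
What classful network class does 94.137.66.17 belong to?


First octet: 94
Binary: 01011110
0xxxxxxx -> Class A (1-126)
Class A, default mask 255.0.0.0 (/8)


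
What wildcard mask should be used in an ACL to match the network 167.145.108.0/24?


Subnet mask: 255.255.255.0
Wildcard = 255.255.255.255 - subnet mask
255 - 255 = 0
255 - 255 = 0
255 - 255 = 0
255 - 0 = 255
Wildcard: 0.0.0.255


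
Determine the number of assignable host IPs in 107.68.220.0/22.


Host bits = 32 - 22 = 10
Total addresses = 2^10 = 1024
Usable = total - 2 (network and broadcast)
Usable hosts: 1022


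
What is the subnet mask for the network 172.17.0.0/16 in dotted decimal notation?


/16 means 16 network bits, 16 host bits
Binary: 11111111111111110000000000000000
Mask: 255.255.0.0


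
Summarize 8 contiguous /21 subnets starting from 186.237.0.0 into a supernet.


Original prefix: /21
Number of subnets: 8 = 2^3
New prefix = 21 - 3 = 18
Supernet: 186.237.0.0/18


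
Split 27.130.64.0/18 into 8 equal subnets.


New prefix = 18 + 3 = 21
Each subnet has 2048 addresses
  27.130.64.0/21
  27.130.72.0/21
  27.130.80.0/21
  27.130.88.0/21
  27.130.96.0/21
  27.130.104.0/21
  27.130.112.0/21
  27.130.120.0/21
Subnets: 27.130.64.0/21, 27.130.72.0/21, 27.130.80.0/21, 27.130.88.0/21, 27.130.96.0/21, 27.130.104.0/21, 27.130.112.0/21, 27.130.120.0/21


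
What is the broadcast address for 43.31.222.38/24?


Network: 43.31.222.0/24
Host bits = 8
Set all host bits to 1:
Broadcast: 43.31.222.255


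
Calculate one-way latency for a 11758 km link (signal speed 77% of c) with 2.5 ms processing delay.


Speed = 0.77 * 3e5 km/s = 231000 km/s
Propagation delay = 11758 / 231000 = 0.0509 s = 50.9004 ms
Processing delay = 2.5 ms
Total one-way latency = 53.4004 ms


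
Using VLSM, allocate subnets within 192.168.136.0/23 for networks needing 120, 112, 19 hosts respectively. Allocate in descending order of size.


120 hosts -> /25 (126 usable): 192.168.136.0/25
112 hosts -> /25 (126 usable): 192.168.136.128/25
19 hosts -> /27 (30 usable): 192.168.137.0/27
Allocation: 192.168.136.0/25 (120 hosts, 126 usable); 192.168.136.128/25 (112 hosts, 126 usable); 192.168.137.0/27 (19 hosts, 30 usable)


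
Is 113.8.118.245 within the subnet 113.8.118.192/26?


Subnet network: 113.8.118.192
Test IP AND mask: 113.8.118.192
Yes, 113.8.118.245 is in 113.8.118.192/26


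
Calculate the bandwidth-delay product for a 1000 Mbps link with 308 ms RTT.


BDP = bandwidth * RTT
= 1000 Mbps * 308 ms
= 1000 * 1e6 * 308 / 1000 bits
= 308000000 bits
= 38500000 bytes
= 37597.6562 KB
BDP = 308000000 bits (38500000 bytes)


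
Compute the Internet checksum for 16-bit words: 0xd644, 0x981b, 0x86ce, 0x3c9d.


Sum all words (with carry folding):
+ 0xd644 = 0xd644
+ 0x981b = 0x6e60
+ 0x86ce = 0xf52e
+ 0x3c9d = 0x31cc
One's complement: ~0x31cc
Checksum = 0xce33


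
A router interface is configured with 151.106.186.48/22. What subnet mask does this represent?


/22 means 22 network bits, 10 host bits
Binary: 11111111111111111111110000000000
Mask: 255.255.252.0


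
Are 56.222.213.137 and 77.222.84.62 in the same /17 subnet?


Mask: 255.255.128.0
56.222.213.137 AND mask = 56.222.128.0
77.222.84.62 AND mask = 77.222.0.0
No, different subnets (56.222.128.0 vs 77.222.0.0)


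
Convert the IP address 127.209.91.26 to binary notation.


127 = 01111111
209 = 11010001
91 = 01011011
26 = 00011010
Binary: 01111111.11010001.01011011.00011010


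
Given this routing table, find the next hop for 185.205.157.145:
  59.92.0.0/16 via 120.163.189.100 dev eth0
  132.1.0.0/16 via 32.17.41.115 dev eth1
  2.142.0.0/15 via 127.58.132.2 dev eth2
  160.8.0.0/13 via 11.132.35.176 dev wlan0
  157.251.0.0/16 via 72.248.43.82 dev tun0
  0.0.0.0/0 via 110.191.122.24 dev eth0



Longest prefix match for 185.205.157.145:
  /16 59.92.0.0: no
  /16 132.1.0.0: no
  /15 2.142.0.0: no
  /13 160.8.0.0: no
  /16 157.251.0.0: no
  /0 0.0.0.0: MATCH
Selected: next-hop 110.191.122.24 via eth0 (matched /0)


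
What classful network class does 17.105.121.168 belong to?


First octet: 17
Binary: 00010001
0xxxxxxx -> Class A (1-126)
Class A, default mask 255.0.0.0 (/8)


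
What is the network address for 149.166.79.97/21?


IP:   10010101.10100110.01001111.01100001
Mask: 11111111.11111111.11111000.00000000
AND operation:
Net:  10010101.10100110.01001000.00000000
Network: 149.166.72.0/21


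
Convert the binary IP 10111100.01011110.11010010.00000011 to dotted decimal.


10111100 = 188
01011110 = 94
11010010 = 210
00000011 = 3
IP: 188.94.210.3


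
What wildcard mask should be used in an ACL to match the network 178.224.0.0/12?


Subnet mask: 255.240.0.0
Wildcard = 255.255.255.255 - subnet mask
255 - 255 = 0
255 - 240 = 15
255 - 0 = 255
255 - 0 = 255
Wildcard: 0.15.255.255


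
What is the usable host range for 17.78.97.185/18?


Network: 17.78.64.0
Broadcast: 17.78.127.255
First usable = network + 1
Last usable = broadcast - 1
Range: 17.78.64.1 to 17.78.127.254


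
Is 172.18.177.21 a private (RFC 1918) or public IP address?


RFC 1918 private ranges:
  10.0.0.0/8 (10.0.0.0 - 10.255.255.255)
  172.16.0.0/12 (172.16.0.0 - 172.31.255.255)
  192.168.0.0/16 (192.168.0.0 - 192.168.255.255)
Private (in 172.16.0.0/12)


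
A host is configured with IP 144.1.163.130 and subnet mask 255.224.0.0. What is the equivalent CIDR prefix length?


Binary: 11111111.11100000.00000000.00000000
Count leading 1s
Prefix: /11


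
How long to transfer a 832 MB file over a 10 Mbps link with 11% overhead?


Effective throughput = 10 * (1 - 11/100) = 8.9 Mbps
File size in Mb = 832 * 8 = 6656 Mb
Time = 6656 / 8.9
Time = 747.8652 seconds


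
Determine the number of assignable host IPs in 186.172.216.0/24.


Host bits = 32 - 24 = 8
Total addresses = 2^8 = 256
Usable = total - 2 (network and broadcast)
Usable hosts: 254


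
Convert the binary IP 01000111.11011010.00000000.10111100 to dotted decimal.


01000111 = 71
11011010 = 218
00000000 = 0
10111100 = 188
IP: 71.218.0.188


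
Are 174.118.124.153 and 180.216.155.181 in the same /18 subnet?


Mask: 255.255.192.0
174.118.124.153 AND mask = 174.118.64.0
180.216.155.181 AND mask = 180.216.128.0
No, different subnets (174.118.64.0 vs 180.216.128.0)


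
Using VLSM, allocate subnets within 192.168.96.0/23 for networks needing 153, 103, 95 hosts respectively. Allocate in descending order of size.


153 hosts -> /24 (254 usable): 192.168.96.0/24
103 hosts -> /25 (126 usable): 192.168.97.0/25
95 hosts -> /25 (126 usable): 192.168.97.128/25
Allocation: 192.168.96.0/24 (153 hosts, 254 usable); 192.168.97.0/25 (103 hosts, 126 usable); 192.168.97.128/25 (95 hosts, 126 usable)


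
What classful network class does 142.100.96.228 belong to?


First octet: 142
Binary: 10001110
10xxxxxx -> Class B (128-191)
Class B, default mask 255.255.0.0 (/16)


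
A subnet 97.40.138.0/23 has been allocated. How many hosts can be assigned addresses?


Host bits = 32 - 23 = 9
Total addresses = 2^9 = 512
Usable = total - 2 (network and broadcast)
Usable hosts: 510


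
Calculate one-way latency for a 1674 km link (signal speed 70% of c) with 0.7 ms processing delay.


Speed = 0.7 * 3e5 km/s = 210000 km/s
Propagation delay = 1674 / 210000 = 0.008 s = 7.9714 ms
Processing delay = 0.7 ms
Total one-way latency = 8.6714 ms


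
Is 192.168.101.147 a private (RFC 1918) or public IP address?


RFC 1918 private ranges:
  10.0.0.0/8 (10.0.0.0 - 10.255.255.255)
  172.16.0.0/12 (172.16.0.0 - 172.31.255.255)
  192.168.0.0/16 (192.168.0.0 - 192.168.255.255)
Private (in 192.168.0.0/16)


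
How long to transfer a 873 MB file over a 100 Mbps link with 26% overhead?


Effective throughput = 100 * (1 - 26/100) = 74 Mbps
File size in Mb = 873 * 8 = 6984 Mb
Time = 6984 / 74
Time = 94.3784 seconds


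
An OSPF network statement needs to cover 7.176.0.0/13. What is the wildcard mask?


Subnet mask: 255.248.0.0
Wildcard = 255.255.255.255 - subnet mask
255 - 255 = 0
255 - 248 = 7
255 - 0 = 255
255 - 0 = 255
Wildcard: 0.7.255.255


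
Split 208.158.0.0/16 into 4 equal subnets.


New prefix = 16 + 2 = 18
Each subnet has 16384 addresses
  208.158.0.0/18
  208.158.64.0/18
  208.158.128.0/18
  208.158.192.0/18
Subnets: 208.158.0.0/18, 208.158.64.0/18, 208.158.128.0/18, 208.158.192.0/18


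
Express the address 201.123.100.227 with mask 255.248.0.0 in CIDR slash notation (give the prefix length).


Binary: 11111111.11111000.00000000.00000000
Count leading 1s
Prefix: /13


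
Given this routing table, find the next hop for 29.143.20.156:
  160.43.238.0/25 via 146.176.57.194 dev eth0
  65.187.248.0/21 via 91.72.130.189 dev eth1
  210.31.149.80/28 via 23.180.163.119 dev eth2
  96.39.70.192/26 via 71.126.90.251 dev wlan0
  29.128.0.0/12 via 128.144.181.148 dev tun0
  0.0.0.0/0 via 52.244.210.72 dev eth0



Longest prefix match for 29.143.20.156:
  /25 160.43.238.0: no
  /21 65.187.248.0: no
  /28 210.31.149.80: no
  /26 96.39.70.192: no
  /12 29.128.0.0: MATCH
  /0 0.0.0.0: MATCH
Selected: next-hop 128.144.181.148 via tun0 (matched /12)


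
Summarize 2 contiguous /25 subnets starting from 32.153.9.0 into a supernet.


Original prefix: /25
Number of subnets: 2 = 2^1
New prefix = 25 - 1 = 24
Supernet: 32.153.9.0/24


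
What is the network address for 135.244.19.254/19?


IP:   10000111.11110100.00010011.11111110
Mask: 11111111.11111111.11100000.00000000
AND operation:
Net:  10000111.11110100.00000000.00000000
Network: 135.244.0.0/19


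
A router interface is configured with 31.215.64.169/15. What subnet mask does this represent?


/15 means 15 network bits, 17 host bits
Binary: 11111111111111100000000000000000
Mask: 255.254.0.0


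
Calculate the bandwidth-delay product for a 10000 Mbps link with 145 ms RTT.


BDP = bandwidth * RTT
= 10000 Mbps * 145 ms
= 10000 * 1e6 * 145 / 1000 bits
= 1450000000 bits
= 181250000 bytes
= 177001.9531 KB
BDP = 1450000000 bits (181250000 bytes)


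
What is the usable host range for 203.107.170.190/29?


Network: 203.107.170.184
Broadcast: 203.107.170.191
First usable = network + 1
Last usable = broadcast - 1
Range: 203.107.170.185 to 203.107.170.190


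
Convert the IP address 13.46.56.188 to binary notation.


13 = 00001101
46 = 00101110
56 = 00111000
188 = 10111100
Binary: 00001101.00101110.00111000.10111100


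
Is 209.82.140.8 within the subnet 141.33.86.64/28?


Subnet network: 141.33.86.64
Test IP AND mask: 209.82.140.0
No, 209.82.140.8 is not in 141.33.86.64/28


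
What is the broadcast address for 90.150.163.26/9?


Network: 90.128.0.0/9
Host bits = 23
Set all host bits to 1:
Broadcast: 90.255.255.255


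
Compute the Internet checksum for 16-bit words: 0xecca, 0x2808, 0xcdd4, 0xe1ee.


Sum all words (with carry folding):
+ 0xecca = 0xecca
+ 0x2808 = 0x14d3
+ 0xcdd4 = 0xe2a7
+ 0xe1ee = 0xc496
One's complement: ~0xc496
Checksum = 0x3b69


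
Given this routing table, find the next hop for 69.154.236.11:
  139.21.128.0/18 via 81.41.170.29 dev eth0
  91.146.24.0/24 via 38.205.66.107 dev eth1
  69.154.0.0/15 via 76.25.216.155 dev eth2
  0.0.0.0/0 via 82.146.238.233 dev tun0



Longest prefix match for 69.154.236.11:
  /18 139.21.128.0: no
  /24 91.146.24.0: no
  /15 69.154.0.0: MATCH
  /0 0.0.0.0: MATCH
Selected: next-hop 76.25.216.155 via eth2 (matched /15)


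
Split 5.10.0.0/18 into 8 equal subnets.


New prefix = 18 + 3 = 21
Each subnet has 2048 addresses
  5.10.0.0/21
  5.10.8.0/21
  5.10.16.0/21
  5.10.24.0/21
  5.10.32.0/21
  5.10.40.0/21
  5.10.48.0/21
  5.10.56.0/21
Subnets: 5.10.0.0/21, 5.10.8.0/21, 5.10.16.0/21, 5.10.24.0/21, 5.10.32.0/21, 5.10.40.0/21, 5.10.48.0/21, 5.10.56.0/21


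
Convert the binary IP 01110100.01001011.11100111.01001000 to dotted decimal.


01110100 = 116
01001011 = 75
11100111 = 231
01001000 = 72
IP: 116.75.231.72


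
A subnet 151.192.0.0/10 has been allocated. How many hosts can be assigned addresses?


Host bits = 32 - 10 = 22
Total addresses = 2^22 = 4194304
Usable = total - 2 (network and broadcast)
Usable hosts: 4194302


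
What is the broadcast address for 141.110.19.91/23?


Network: 141.110.18.0/23
Host bits = 9
Set all host bits to 1:
Broadcast: 141.110.19.255


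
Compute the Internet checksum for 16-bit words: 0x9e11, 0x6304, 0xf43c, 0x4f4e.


Sum all words (with carry folding):
+ 0x9e11 = 0x9e11
+ 0x6304 = 0x0116
+ 0xf43c = 0xf552
+ 0x4f4e = 0x44a1
One's complement: ~0x44a1
Checksum = 0xbb5e


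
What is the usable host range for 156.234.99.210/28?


Network: 156.234.99.208
Broadcast: 156.234.99.223
First usable = network + 1
Last usable = broadcast - 1
Range: 156.234.99.209 to 156.234.99.222


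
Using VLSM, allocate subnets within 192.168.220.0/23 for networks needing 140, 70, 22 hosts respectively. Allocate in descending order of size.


140 hosts -> /24 (254 usable): 192.168.220.0/24
70 hosts -> /25 (126 usable): 192.168.221.0/25
22 hosts -> /27 (30 usable): 192.168.221.128/27
Allocation: 192.168.220.0/24 (140 hosts, 254 usable); 192.168.221.0/25 (70 hosts, 126 usable); 192.168.221.128/27 (22 hosts, 30 usable)


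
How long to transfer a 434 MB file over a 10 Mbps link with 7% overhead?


Effective throughput = 10 * (1 - 7/100) = 9.3 Mbps
File size in Mb = 434 * 8 = 3472 Mb
Time = 3472 / 9.3
Time = 373.3333 seconds


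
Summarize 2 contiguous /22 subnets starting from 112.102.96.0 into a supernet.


Original prefix: /22
Number of subnets: 2 = 2^1
New prefix = 22 - 1 = 21
Supernet: 112.102.96.0/21


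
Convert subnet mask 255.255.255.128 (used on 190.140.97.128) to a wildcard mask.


Subnet mask: 255.255.255.128
Wildcard = 255.255.255.255 - subnet mask
255 - 255 = 0
255 - 255 = 0
255 - 255 = 0
255 - 128 = 127
Wildcard: 0.0.0.127


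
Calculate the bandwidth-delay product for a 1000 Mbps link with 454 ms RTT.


BDP = bandwidth * RTT
= 1000 Mbps * 454 ms
= 1000 * 1e6 * 454 / 1000 bits
= 454000000 bits
= 56750000 bytes
= 55419.9219 KB
BDP = 454000000 bits (56750000 bytes)


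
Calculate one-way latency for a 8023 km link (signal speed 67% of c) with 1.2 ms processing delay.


Speed = 0.67 * 3e5 km/s = 201000 km/s
Propagation delay = 8023 / 201000 = 0.0399 s = 39.9154 ms
Processing delay = 1.2 ms
Total one-way latency = 41.1154 ms


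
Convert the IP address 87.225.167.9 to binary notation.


87 = 01010111
225 = 11100001
167 = 10100111
9 = 00001001
Binary: 01010111.11100001.10100111.00001001


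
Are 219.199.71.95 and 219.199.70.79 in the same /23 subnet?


Mask: 255.255.254.0
219.199.71.95 AND mask = 219.199.70.0
219.199.70.79 AND mask = 219.199.70.0
Yes, same subnet (219.199.70.0)


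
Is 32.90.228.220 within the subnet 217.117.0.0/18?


Subnet network: 217.117.0.0
Test IP AND mask: 32.90.192.0
No, 32.90.228.220 is not in 217.117.0.0/18


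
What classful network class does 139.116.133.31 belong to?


First octet: 139
Binary: 10001011
10xxxxxx -> Class B (128-191)
Class B, default mask 255.255.0.0 (/16)


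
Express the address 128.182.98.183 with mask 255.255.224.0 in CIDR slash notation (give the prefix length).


Binary: 11111111.11111111.11100000.00000000
Count leading 1s
Prefix: /19


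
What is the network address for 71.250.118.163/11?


IP:   01000111.11111010.01110110.10100011
Mask: 11111111.11100000.00000000.00000000
AND operation:
Net:  01000111.11100000.00000000.00000000
Network: 71.224.0.0/11


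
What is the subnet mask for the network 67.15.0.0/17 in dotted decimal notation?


/17 means 17 network bits, 15 host bits
Binary: 11111111111111111000000000000000
Mask: 255.255.128.0


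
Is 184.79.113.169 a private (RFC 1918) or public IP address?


RFC 1918 private ranges:
  10.0.0.0/8 (10.0.0.0 - 10.255.255.255)
  172.16.0.0/12 (172.16.0.0 - 172.31.255.255)
  192.168.0.0/16 (192.168.0.0 - 192.168.255.255)
Public (not in any RFC 1918 range)


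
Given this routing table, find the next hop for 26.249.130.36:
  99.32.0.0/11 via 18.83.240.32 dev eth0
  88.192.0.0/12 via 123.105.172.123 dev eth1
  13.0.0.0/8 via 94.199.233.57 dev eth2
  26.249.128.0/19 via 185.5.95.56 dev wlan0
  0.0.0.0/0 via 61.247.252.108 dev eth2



Longest prefix match for 26.249.130.36:
  /11 99.32.0.0: no
  /12 88.192.0.0: no
  /8 13.0.0.0: no
  /19 26.249.128.0: MATCH
  /0 0.0.0.0: MATCH
Selected: next-hop 185.5.95.56 via wlan0 (matched /19)
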